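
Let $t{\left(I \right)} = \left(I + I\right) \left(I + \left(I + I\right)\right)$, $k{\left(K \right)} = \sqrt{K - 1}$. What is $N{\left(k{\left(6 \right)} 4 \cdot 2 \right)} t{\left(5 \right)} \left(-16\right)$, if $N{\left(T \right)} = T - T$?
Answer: $0$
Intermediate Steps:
$k{\left(K \right)} = \sqrt{-1 + K}$
$t{\left(I \right)} = 6 I^{2}$ ($t{\left(I \right)} = 2 I \left(I + 2 I\right) = 2 I 3 I = 6 I^{2}$)
$N{\left(T \right)} = 0$
$N{\left(k{\left(6 \right)} 4 \cdot 2 \right)} t{\left(5 \right)} \left(-16\right) = 0 \cdot 6 \cdot 5^{2} \left(-16\right) = 0 \cdot 6 \cdot 25 \left(-16\right) = 0 \cdot 150 \left(-16\right) = 0 \left(-16\right) = 0$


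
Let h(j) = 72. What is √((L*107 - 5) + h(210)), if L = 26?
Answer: √2849 ≈ 53.376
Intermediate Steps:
√((L*107 - 5) + h(210)) = √((26*107 - 5) + 72) = √((2782 - 5) + 72) = √(2777 + 72) = √2849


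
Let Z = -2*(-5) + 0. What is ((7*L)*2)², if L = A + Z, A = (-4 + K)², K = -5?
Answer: 1623076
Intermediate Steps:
A = 81 (A = (-4 - 5)² = (-9)² = 81)
Z = 10 (Z = 10 + 0 = 10)
L = 91 (L = 81 + 10 = 91)
((7*L)*2)² = ((7*91)*2)² = (637*2)² = 1274² = 1623076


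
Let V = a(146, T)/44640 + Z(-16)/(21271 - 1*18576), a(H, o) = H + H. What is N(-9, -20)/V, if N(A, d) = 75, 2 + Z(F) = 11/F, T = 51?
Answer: 902286000/66697 ≈ 13528.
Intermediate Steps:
a(H, o) = 2*H
Z(F) = -2 + 11/F
V = 66697/12030480 (V = (2*146)/44640 + (-2 + 11/(-16))/(21271 - 1*18576) = 292*(1/44640) + (-2 + 11*(-1/16))/(21271 - 18576) = 73/11160 + (-2 - 11/16)/2695 = 73/11160 - 43/16*1/2695 = 73/11160 - 43/43120 = 66697/12030480 ≈ 0.0055440)
N(-9, -20)/V = 75/(66697/12030480) = 75*(12030480/66697) = 902286000/66697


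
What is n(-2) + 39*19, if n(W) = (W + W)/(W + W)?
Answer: 742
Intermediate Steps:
n(W) = 1 (n(W) = (2*W)/((2*W)) = (2*W)*(1/(2*W)) = 1)
n(-2) + 39*19 = 1 + 39*19 = 1 + 741 = 742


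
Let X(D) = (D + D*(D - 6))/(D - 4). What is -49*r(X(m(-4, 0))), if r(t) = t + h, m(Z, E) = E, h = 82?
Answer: -4018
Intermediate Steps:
X(D) = (D + D*(-6 + D))/(-4 + D)
r(t) = 82 + t (r(t) = t + 82 = 82 + t)
-49*r(X(m(-4, 0))) = -49*(82 + 0*(-5 + 0)/(-4 + 0)) = -49*(82 + 0*(-5)/(-4)) = -49*(82 + 0*(-¼)*(-5)) = -49*(82 + 0) = -49*82 = -4018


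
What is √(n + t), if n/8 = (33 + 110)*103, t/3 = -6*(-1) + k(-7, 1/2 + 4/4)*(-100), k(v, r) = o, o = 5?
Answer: 5*√4654 ≈ 341.10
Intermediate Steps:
k(v, r) = 5
t = -1482 (t = 3*(-6*(-1) + 5*(-100)) = 3*(6 - 500) = 3*(-494) = -1482)
n = 117832 (n = 8*((33 + 110)*103) = 8*(143*103) = 8*14729 = 117832)
√(n + t) = √(117832 - 1482) = √116350 = 5*√4654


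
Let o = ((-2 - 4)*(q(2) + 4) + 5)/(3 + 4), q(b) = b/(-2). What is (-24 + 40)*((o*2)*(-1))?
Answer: 416/7 ≈ 59.429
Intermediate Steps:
q(b) = -b/2 (q(b) = b*(-½) = -b/2)
o = -13/7 (o = ((-2 - 4)*(-½*2 + 4) + 5)/(3 + 4) = (-6*(-1 + 4) + 5)/7 = (-6*3 + 5)*(⅐) = (-18 + 5)*(⅐) = -13*⅐ = -13/7 ≈ -1.8571)
(-24 + 40)*((o*2)*(-1)) = (-24 + 40)*(-13/7*2*(-1)) = 16*(-26/7*(-1)) = 16*(26/7) = 416/7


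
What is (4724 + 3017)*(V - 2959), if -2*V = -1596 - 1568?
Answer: -10659357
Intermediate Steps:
V = 1582 (V = -(-1596 - 1568)/2 = -1/2*(-3164) = 1582)
(4724 + 3017)*(V - 2959) = (4724 + 3017)*(1582 - 2959) = 7741*(-1377) = -10659357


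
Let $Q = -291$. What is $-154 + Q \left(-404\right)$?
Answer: $117410$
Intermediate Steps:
$-154 + Q \left(-404\right) = -154 - -117564 = -154 + 117564 = 117410$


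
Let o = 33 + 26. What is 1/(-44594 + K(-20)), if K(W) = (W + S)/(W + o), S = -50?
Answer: -39/1739236 ≈ -2.2424e-5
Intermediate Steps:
o = 59
K(W) = (-50 + W)/(59 + W) (K(W) = (W - 50)/(W + 59) = (-50 + W)/(59 + W))
1/(-44594 + K(-20)) = 1/(-44594 + (-50 - 20)/(59 - 20)) = 1/(-44594 - 70/39) = 1/(-1739236/39) = -39/1739236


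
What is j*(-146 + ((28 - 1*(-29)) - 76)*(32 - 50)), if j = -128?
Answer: -25088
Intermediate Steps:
j*(-146 + ((28 - 1*(-29)) - 76)*(32 - 50)) = -128*(-146 + ((28 - 1*(-29)) - 76)*(32 - 50)) = -128*(-146 + ((28 + 29) - 76)*(-18)) = -128*(-146 + (57 - 76)*(-18)) = -128*(-146 - 19*(-18)) = -128*(-146 + 342) = -128*196 = -25088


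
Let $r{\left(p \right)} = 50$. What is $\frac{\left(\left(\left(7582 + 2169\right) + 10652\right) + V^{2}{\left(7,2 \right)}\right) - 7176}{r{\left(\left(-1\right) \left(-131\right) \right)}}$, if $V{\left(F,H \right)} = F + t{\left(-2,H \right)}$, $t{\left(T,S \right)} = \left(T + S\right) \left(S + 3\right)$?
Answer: $\frac{6638}{25} \approx 265.52$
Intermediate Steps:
$t{\left(T,S \right)} = \left(3 + S\right) \left(S + T\right)$ ($t{\left(T,S \right)} = \left(S + T\right) \left(3 + S\right) = \left(3 + S\right) \left(S + T\right)$)
$V{\left(F,H \right)} = -6 + F + H + H^{2}$ ($V{\left(F,H \right)} = F + \left(H^{2} + 3 H + 3 \left(-2\right) + H \left(-2\right)\right) = F + \left(H^{2} + 3 H - 6 - 2 H\right) = F + \left(-6 + H + H^{2}\right) = -6 + F + H + H^{2}$)
$\frac{\left(\left(\left(7582 + 2169\right) + 10652\right) + V^{2}{\left(7,2 \right)}\right) - 7176}{r{\left(\left(-1\right) \left(-131\right) \right)}} = \frac{\left(\left(\left(7582 + 2169\right) + 10652\right) + \left(-6 + 7 + 2 + 2^{2}\right)^{2}\right) - 7176}{50} = \left(\left(\left(9751 + 10652\right) + \left(-6 + 7 + 2 + 4\right)^{2}\right) - 7176\right) \frac{1}{50} = \left(\left(20403 + 7^{2}\right) - 7176\right) \frac{1}{50} = \left(\left(20403 + 49\right) - 7176\right) \frac{1}{50} = \left(20452 - 7176\right) \frac{1}{50} = 13276 \cdot \frac{1}{50} = \frac{6638}{25}$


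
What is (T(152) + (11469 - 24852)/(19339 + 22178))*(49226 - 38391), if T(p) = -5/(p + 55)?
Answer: -3585019790/954891 ≈ -3754.4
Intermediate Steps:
T(p) = -5/(55 + p)
(T(152) + (11469 - 24852)/(19339 + 22178))*(49226 - 38391) = (-5/(55 + 152) + (11469 - 24852)/(19339 + 22178))*(49226 - 38391) = (-5/207 - 13383/41517)*10835 = (-5*1/207 - 13383*1/41517)*10835 = (-5/207 - 1487/4613)*10835 = -330874/954891*10835 = -3585019790/954891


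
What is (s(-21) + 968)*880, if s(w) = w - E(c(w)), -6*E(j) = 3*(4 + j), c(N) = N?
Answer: 825880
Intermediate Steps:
E(j) = -2 - j/2 (E(j) = -(4 + j)/2 = -(12 + 3*j)/6 = -2 - j/2)
s(w) = 2 + 3*w/2 (s(w) = w - (-2 - w/2) = w + (2 + w/2) = 2 + 3*w/2)
(s(-21) + 968)*880 = ((2 + (3/2)*(-21)) + 968)*880 = ((2 - 63/2) + 968)*880 = (-59/2 + 968)*880 = (1877/2)*880 = 825880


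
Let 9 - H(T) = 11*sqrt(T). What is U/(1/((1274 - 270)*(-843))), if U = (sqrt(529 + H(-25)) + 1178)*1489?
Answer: -1484572035624 - 1260247908*sqrt(538 - 55*I) ≈ -1.5138e+12 + 1.4922e+9*I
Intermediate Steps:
H(T) = 9 - 11*sqrt(T)
U = 1754042 + 1489*sqrt(538 - 55*I) (U = (sqrt(529 + (9 - 55*I)) + 1178)*1489 = (sqrt(538 - 55*I) + 1178)*1489 = (1178 + sqrt(538 - 55*I))*1489 = 1754042 + 1489*sqrt(538 - 55*I) ≈ 1.7886e+6 - 1763.1*I)
U/(1/((1274 - 270)*(-843))) = (1754042 + 1489*sqrt(538 - 55*I))/(1/((1274 - 270)*(-843))) = (1754042 + 1489*sqrt(538 - 55*I))/(1/(1004*(-843))) = (1754042 + 1489*sqrt(538 - 55*I))/(1/(-846372)) = (1754042 + 1489*sqrt(538 - 55*I))/(-1/846372) = (1754042 + 1489*sqrt(538 - 55*I))*(-846372) = -1484572035624 - 1260247908*sqrt(538 - 55*I)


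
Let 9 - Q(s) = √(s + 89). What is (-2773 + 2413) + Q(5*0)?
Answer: -351 - √89 ≈ -360.43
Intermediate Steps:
Q(s) = 9 - √(89 + s) (Q(s) = 9 - √(s + 89) = 9 - √(89 + s))
(-2773 + 2413) + Q(5*0) = (-2773 + 2413) + (9 - √(89 + 5*0)) = -360 + (9 - √(89 + 0)) = -360 + (9 - √89) = -351 - √89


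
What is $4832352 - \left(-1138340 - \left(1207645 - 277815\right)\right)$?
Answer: $6900522$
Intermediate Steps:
$4832352 - \left(-1138340 - \left(1207645 - 277815\right)\right) = 4832352 - \left(-1138340 - 929830\right) = 4832352 - -2068170 = 4832352 + 2068170 = 6900522$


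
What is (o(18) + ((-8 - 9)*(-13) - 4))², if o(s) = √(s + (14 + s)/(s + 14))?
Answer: (217 + √19)² ≈ 49000.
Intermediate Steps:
o(s) = √(1 + s) (o(s) = √(s + (14 + s)/(14 + s)) = √(s + 1) = √(1 + s))
(o(18) + ((-8 - 9)*(-13) - 4))² = (√((14 + 18 + 18*(14 + 18))/(14 + 18)) + ((-8 - 9)*(-13) - 4))² = (√((14 + 18 + 18*32)/32) + (-17*(-13) - 4))² = (√((14 + 18 + 576)/32) + (221 - 4))² = (√((1/32)*608) + 217)² = (√19 + 217)² = (217 + √19)²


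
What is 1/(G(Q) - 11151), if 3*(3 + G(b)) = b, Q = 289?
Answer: -3/33173 ≈ -9.0435e-5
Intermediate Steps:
G(b) = -3 + b/3
1/(G(Q) - 11151) = 1/((-3 + (1/3)*289) - 11151) = 1/((-3 + 289/3) - 11151) = 1/(280/3 - 11151) = 1/(-33173/3) = -3/33173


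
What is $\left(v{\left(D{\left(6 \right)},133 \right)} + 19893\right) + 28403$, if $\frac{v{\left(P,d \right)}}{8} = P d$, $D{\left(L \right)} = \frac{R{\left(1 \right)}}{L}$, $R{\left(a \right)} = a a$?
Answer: $\frac{145420}{3} \approx 48473.0$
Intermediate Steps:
$R{\left(a \right)} = a^{2}$
$D{\left(L \right)} = \frac{1}{L}$ ($D{\left(L \right)} = \frac{1^{2}}{L} = 1 \frac{1}{L} = \frac{1}{L}$)
$v{\left(P,d \right)} = 8 P d$
$\left(v{\left(D{\left(6 \right)},133 \right)} + 19893\right) + 28403 = \left(8 \cdot \frac{1}{6} \cdot 133 + 19893\right) + 28403 = \left(\frac{532}{3} + 19893\right) + 28403 = \frac{60211}{3} + 28403 = \frac{145420}{3}$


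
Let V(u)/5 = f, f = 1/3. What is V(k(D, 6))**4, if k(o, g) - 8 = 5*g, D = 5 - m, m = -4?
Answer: 625/81 ≈ 7.7160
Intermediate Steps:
D = 9 (D = 5 - 1*(-4) = 5 + 4 = 9)
f = 1/3 ≈ 0.33333
k(o, g) = 8 + 5*g
V(u) = 5/3 (V(u) = 5*(1/3) = 5/3)
V(k(D, 6))**4 = (5/3)**4 = 625/81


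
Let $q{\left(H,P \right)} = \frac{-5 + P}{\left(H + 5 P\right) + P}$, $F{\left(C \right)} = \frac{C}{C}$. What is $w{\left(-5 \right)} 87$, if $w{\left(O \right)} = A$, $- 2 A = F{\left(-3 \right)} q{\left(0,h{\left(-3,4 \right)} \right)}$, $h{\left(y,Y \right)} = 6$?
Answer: $- \frac{29}{24} \approx -1.2083$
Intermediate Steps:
$F{\left(C \right)} = 1$
$q{\left(H,P \right)} = \frac{-5 + P}{H + 6 P}$
$A = - \frac{1}{72}$ ($A = - \frac{1 \frac{-5 + 6}{0 + 6 \cdot 6}}{2} = - \frac{1 \frac{1}{0 + 36} \cdot 1}{2} = - \frac{1 \cdot \frac{1}{36} \cdot 1}{2} = - \frac{1 \cdot \frac{1}{36}}{2} = \left(- \frac{1}{2}\right) \frac{1}{36} = - \frac{1}{72} \approx -0.013889$)
$w{\left(O \right)} = - \frac{1}{72}$
$w{\left(-5 \right)} 87 = \left(- \frac{1}{72}\right) 87 = - \frac{29}{24}$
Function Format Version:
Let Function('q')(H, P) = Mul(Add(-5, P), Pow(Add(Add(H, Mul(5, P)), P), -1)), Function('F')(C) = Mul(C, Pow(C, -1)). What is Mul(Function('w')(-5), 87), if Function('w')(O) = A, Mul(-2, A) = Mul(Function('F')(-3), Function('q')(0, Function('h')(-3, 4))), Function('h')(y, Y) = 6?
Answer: Rational(-29, 24) ≈ -1.2083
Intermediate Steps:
Function('F')(C) = 1
Function('q')(H, P) = Mul(Pow(Add(H, Mul(6, P)), -1), Add(-5, P)) (Function('q')(H, P) = Mul(Add(-5, P), Pow(Add(H, Mul(6, P)), -1)) = Mul(Pow(Add(H, Mul(6, P)), -1), Add(-5, P)))
A = Rational(-1, 72) (A = Mul(Rational(-1, 2), Mul(1, Mul(Pow(Add(0, Mul(6, 6)), -1), Add(-5, 6)))) = Mul(Rational(-1, 2), Mul(1, Mul(Pow(Add(0, 36), -1), 1))) = Mul(Rational(-1, 2), Mul(1, Mul(Pow(36, -1), 1))) = Mul(Rational(-1, 2), Mul(1, Mul(Rational(1, 36), 1))) = Mul(Rational(-1, 2), Mul(1, Rational(1, 36))) = Mul(Rational(-1, 2), Rational(1, 36)) = Rational(-1, 72) ≈ -0.013889)
Function('w')(O) = Rational(-1, 72)
Mul(Function('w')(-5), 87) = Mul(Rational(-1, 72), 87) = Rational(-29, 24)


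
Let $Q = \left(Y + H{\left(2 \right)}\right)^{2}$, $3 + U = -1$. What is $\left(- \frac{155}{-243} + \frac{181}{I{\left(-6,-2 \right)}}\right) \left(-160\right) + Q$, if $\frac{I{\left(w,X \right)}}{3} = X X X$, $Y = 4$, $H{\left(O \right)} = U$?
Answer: $\frac{268420}{243} \approx 1104.6$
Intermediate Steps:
$U = -4$ ($U = -3 - 1 = -4$)
$H{\left(O \right)} = -4$
$I{\left(w,X \right)} = 3 X^{3}$ ($I{\left(w,X \right)} = 3 X X X = 3 X^{2} X = 3 X^{3}$)
$Q = 0$ ($Q = \left(4 - 4\right)^{2} = 0^{2} = 0$)
$\left(- \frac{155}{-243} + \frac{181}{I{\left(-6,-2 \right)}}\right) \left(-160\right) + Q = \left(- \frac{155}{-243} + \frac{181}{3 \left(-2\right)^{3}}\right) \left(-160\right) + 0 = \left(\left(-155\right) \left(- \frac{1}{243}\right) + \frac{181}{3 \left(-8\right)}\right) \left(-160\right) + 0 = \left(\frac{155}{243} + \frac{181}{-24}\right) \left(-160\right) + 0 = \left(\frac{155}{243} + 181 \left(- \frac{1}{24}\right)\right) \left(-160\right) + 0 = \left(\frac{155}{243} - \frac{181}{24}\right) \left(-160\right) + 0 = \left(- \frac{13421}{1944}\right) \left(-160\right) + 0 = \frac{268420}{243} + 0 = \frac{268420}{243}$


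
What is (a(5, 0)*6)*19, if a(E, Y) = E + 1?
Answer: 684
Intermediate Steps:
a(E, Y) = 1 + E
(a(5, 0)*6)*19 = ((1 + 5)*6)*19 = (6*6)*19 = 36*19 = 684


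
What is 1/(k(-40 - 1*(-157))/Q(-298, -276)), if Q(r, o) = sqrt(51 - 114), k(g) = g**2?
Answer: I*sqrt(7)/4563 ≈ 0.00057983*I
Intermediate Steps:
Q(r, o) = 3*I*sqrt(7) (Q(r, o) = sqrt(-63) = 3*I*sqrt(7))
1/(k(-40 - 1*(-157))/Q(-298, -276)) = 1/((-40 - 1*(-157))**2/((3*I*sqrt(7)))) = 1/((-40 + 157)**2*(-I*sqrt(7)/21)) = 1/(117**2*(-I*sqrt(7)/21)) = 1/(13689*(-I*sqrt(7)/21)) = 1/(-4563*I*sqrt(7)/7) = I*sqrt(7)/4563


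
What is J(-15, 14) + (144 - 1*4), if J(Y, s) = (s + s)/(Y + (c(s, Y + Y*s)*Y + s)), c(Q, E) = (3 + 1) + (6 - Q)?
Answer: 8288/59 ≈ 140.47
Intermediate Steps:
c(Q, E) = 10 - Q (c(Q, E) = 4 + (6 - Q) = 10 - Q)
J(Y, s) = 2*s/(Y + s + Y*(10 - s)) (J(Y, s) = (s + s)/(Y + ((10 - s)*Y + s)) = (2*s)/(Y + (Y*(10 - s) + s)) = (2*s)/(Y + (s + Y*(10 - s))) = (2*s)/(Y + s + Y*(10 - s)) = 2*s/(Y + s + Y*(10 - s)))
J(-15, 14) + (144 - 1*4) = 2*14/(-15 + 14 - 1*(-15)*(-10 + 14)) + (144 - 1*4) = 2*14/(-15 + 14 - 1*(-15)*4) + (144 - 4) = 2*14/(-15 + 14 + 60) + 140 = 2*14/59 + 140 = 2*14*(1/59) + 140 = 28/59 + 140 = 8288/59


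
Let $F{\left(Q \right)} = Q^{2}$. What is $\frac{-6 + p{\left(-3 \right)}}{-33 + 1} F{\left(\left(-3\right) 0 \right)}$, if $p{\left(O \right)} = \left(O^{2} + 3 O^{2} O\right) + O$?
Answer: $0$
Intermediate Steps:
$p{\left(O \right)} = O + O^{2} + 3 O^{3}$ ($p{\left(O \right)} = \left(O^{2} + 3 O^{3}\right) + O = O + O^{2} + 3 O^{3}$)
$\frac{-6 + p{\left(-3 \right)}}{-33 + 1} F{\left(\left(-3\right) 0 \right)} = \frac{-6 - 3 \left(1 - 3 + 3 \left(-3\right)^{2}\right)}{-33 + 1} \left(\left(-3\right) 0\right)^{2} = \frac{-6 - 3 \left(1 - 3 + 3 \cdot 9\right)}{-32} \cdot 0^{2} = \left(-6 - 3 \left(1 - 3 + 27\right)\right) \left(- \frac{1}{32}\right) 0 = \left(-6 - 75\right) \left(- \frac{1}{32}\right) 0 = \left(-81\right) \left(- \frac{1}{32}\right) 0 = \frac{81}{32} \cdot 0 = 0$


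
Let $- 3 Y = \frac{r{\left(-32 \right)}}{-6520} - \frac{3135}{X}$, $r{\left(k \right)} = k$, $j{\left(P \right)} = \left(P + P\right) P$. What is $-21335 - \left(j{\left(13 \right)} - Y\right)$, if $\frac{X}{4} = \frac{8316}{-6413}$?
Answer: $- \frac{53910939437}{2464560} \approx -21874.0$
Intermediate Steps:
$j{\left(P \right)} = 2 P^{2}$ ($j{\left(P \right)} = 2 P P = 2 P^{2}$)
$X = - \frac{3024}{583}$ ($X = 4 \frac{8316}{-6413} = 4 \cdot 8316 \left(- \frac{1}{6413}\right) = 4 \left(- \frac{756}{583}\right) = - \frac{3024}{583} \approx -5.187$)
$Y = - \frac{496530557}{2464560}$ ($Y = - \frac{- \frac{32}{-6520} - \frac{3135}{- \frac{3024}{583}}}{3} = - \frac{\left(-32\right) \left(- \frac{1}{6520}\right) - - \frac{609235}{1008}}{3} = - \frac{\frac{4}{815} + \frac{609235}{1008}}{3} = \left(- \frac{1}{3}\right) \frac{496530557}{821520} = - \frac{496530557}{2464560} \approx -201.47$)
$-21335 - \left(j{\left(13 \right)} - Y\right) = -21335 - \left(2 \cdot 13^{2} - - \frac{496530557}{2464560}\right) = -21335 - \left(2 \cdot 169 + \frac{496530557}{2464560}\right) = -21335 - \left(338 + \frac{496530557}{2464560}\right) = -21335 - \frac{1329551837}{2464560} = - \frac{53910939437}{2464560}$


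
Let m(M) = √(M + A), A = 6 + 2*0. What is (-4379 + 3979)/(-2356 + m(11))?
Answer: 942400/5550719 + 400*√17/5550719 ≈ 0.17008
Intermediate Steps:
A = 6 (A = 6 + 0 = 6)
m(M) = √(6 + M) (m(M) = √(M + 6) = √(6 + M))
(-4379 + 3979)/(-2356 + m(11)) = (-4379 + 3979)/(-2356 + √(6 + 11)) = -400/(-2356 + √17)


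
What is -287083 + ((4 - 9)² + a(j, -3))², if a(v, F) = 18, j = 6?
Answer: -285234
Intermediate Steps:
-287083 + ((4 - 9)² + a(j, -3))² = -287083 + ((4 - 9)² + 18)² = -287083 + ((-5)² + 18)² = -287083 + (25 + 18)² = -287083 + 43² = -287083 + 1849 = -285234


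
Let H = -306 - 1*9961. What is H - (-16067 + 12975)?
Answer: -7175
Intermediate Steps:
H = -10267 (H = -306 - 9961 = -10267)
H - (-16067 + 12975) = -10267 - (-16067 + 12975) = -10267 - 1*(-3092) = -10267 + 3092 = -7175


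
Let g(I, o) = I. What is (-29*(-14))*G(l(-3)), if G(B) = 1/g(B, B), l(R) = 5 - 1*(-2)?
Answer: 58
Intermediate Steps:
l(R) = 7 (l(R) = 5 + 2 = 7)
G(B) = 1/B
(-29*(-14))*G(l(-3)) = -29*(-14)/7 = 406*(⅐) = 58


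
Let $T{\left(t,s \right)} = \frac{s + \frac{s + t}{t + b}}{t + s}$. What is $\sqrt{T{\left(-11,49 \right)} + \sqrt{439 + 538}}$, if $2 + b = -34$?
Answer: $\frac{\sqrt{4045290 + 3189796 \sqrt{977}}}{1786} \approx 5.7031$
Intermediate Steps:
$b = -36$ ($b = -2 - 34 = -36$)
$T{\left(t,s \right)} = \frac{s + \frac{s + t}{-36 + t}}{s + t}$ ($T{\left(t,s \right)} = \frac{s + \frac{s + t}{t - 36}}{t + s} = \frac{s + \frac{s + t}{-36 + t}}{s + t}$)
$\sqrt{T{\left(-11,49 \right)} + \sqrt{439 + 538}} = \sqrt{\frac{-11 - 1715 + 49 \left(-11\right)}{\left(-11\right)^{2} - 1764 - -396 + 49 \left(-11\right)} + \sqrt{439 + 538}} = \sqrt{\frac{-11 - 1715 - 539}{121 - 1764 + 396 - 539} + \sqrt{977}} = \sqrt{\frac{1}{-1786} \left(-2265\right) + \sqrt{977}} = \sqrt{\left(- \frac{1}{1786}\right) \left(-2265\right) + \sqrt{977}} = \sqrt{\frac{2265}{1786} + \sqrt{977}}$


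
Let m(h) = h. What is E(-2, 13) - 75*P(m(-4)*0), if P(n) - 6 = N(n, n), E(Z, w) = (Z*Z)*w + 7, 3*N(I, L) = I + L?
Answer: -391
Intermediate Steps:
N(I, L) = I/3 + L/3 (N(I, L) = (I + L)/3 = I/3 + L/3)
E(Z, w) = 7 + w*Z² (E(Z, w) = Z²*w + 7 = w*Z² + 7 = 7 + w*Z²)
P(n) = 6 + 2*n/3 (P(n) = 6 + (n/3 + n/3) = 6 + 2*n/3)
E(-2, 13) - 75*P(m(-4)*0) = (7 + 13*(-2)²) - 75*(6 + 2*(-4*0)/3) = (7 + 13*4) - 75*(6 + (⅔)*0) = (7 + 52) - 75*(6 + 0) = 59 - 75*6 = 59 - 450 = -391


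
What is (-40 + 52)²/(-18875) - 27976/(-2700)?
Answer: 5276582/509625 ≈ 10.354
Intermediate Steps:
(-40 + 52)²/(-18875) - 27976/(-2700) = 12²*(-1/18875) - 27976*(-1/2700) = 144*(-1/18875) + 6994/675 = -144/18875 + 6994/675 = 5276582/509625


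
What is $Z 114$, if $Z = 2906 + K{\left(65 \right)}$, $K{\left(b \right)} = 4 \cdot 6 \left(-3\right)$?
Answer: $323076$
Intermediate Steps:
$K{\left(b \right)} = -72$ ($K{\left(b \right)} = 24 \left(-3\right) = -72$)
$Z = 2834$ ($Z = 2906 - 72 = 2834$)
$Z 114 = 2834 \cdot 114 = 323076$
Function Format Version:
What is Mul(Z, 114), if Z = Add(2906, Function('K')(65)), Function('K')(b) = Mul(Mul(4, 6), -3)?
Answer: 323076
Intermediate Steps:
Function('K')(b) = -72 (Function('K')(b) = Mul(24, -3) = -72)
Z = 2834 (Z = Add(2906, -72) = 2834)
Mul(Z, 114) = Mul(2834, 114) = 323076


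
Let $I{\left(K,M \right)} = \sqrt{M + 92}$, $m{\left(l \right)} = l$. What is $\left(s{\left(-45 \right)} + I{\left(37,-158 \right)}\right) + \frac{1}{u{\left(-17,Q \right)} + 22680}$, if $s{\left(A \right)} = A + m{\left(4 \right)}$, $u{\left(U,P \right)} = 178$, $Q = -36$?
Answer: $- \frac{937177}{22858} + i \sqrt{66} \approx -41.0 + 8.124 i$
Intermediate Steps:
$I{\left(K,M \right)} = \sqrt{92 + M}$
$s{\left(A \right)} = 4 + A$ ($s{\left(A \right)} = A + 4 = 4 + A$)
$\left(s{\left(-45 \right)} + I{\left(37,-158 \right)}\right) + \frac{1}{u{\left(-17,Q \right)} + 22680} = \left(\left(4 - 45\right) + \sqrt{92 - 158}\right) + \frac{1}{178 + 22680} = \left(-41 + \sqrt{-66}\right) + \frac{1}{22858} = \left(-41 + i \sqrt{66}\right) + \frac{1}{22858} = - \frac{937177}{22858} + i \sqrt{66}$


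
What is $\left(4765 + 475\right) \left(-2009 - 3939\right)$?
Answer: $-31167520$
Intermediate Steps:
$\left(4765 + 475\right) \left(-2009 - 3939\right) = 5240 \left(-5948\right) = -31167520$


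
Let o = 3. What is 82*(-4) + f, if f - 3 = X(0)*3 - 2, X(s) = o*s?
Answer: -327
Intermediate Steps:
X(s) = 3*s
f = 1 (f = 3 + ((3*0)*3 - 2) = 3 + (0*3 - 2) = 3 + (0 - 2) = 3 - 2 = 1)
82*(-4) + f = 82*(-4) + 1 = -328 + 1 = -327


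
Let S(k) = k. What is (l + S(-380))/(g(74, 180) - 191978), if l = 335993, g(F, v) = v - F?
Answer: -335613/191872 ≈ -1.7492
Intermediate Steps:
(l + S(-380))/(g(74, 180) - 191978) = (335993 - 380)/((180 - 1*74) - 191978) = 335613/((180 - 74) - 191978) = 335613/(106 - 191978) = 335613/(-191872) = 335613*(-1/191872) = -335613/191872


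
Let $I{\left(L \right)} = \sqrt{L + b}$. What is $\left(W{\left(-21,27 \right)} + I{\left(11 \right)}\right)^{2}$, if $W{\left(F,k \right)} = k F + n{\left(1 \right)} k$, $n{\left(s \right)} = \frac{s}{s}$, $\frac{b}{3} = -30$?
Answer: $\left(-540 + i \sqrt{79}\right)^{2} \approx 2.9152 \cdot 10^{5} - 9599.3 i$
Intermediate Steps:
$b = -90$ ($b = 3 \left(-30\right) = -90$)
$n{\left(s \right)} = 1$
$W{\left(F,k \right)} = k + F k$ ($W{\left(F,k \right)} = k F + 1 k = F k + k = k + F k$)
$I{\left(L \right)} = \sqrt{-90 + L}$ ($I{\left(L \right)} = \sqrt{L - 90} = \sqrt{-90 + L}$)
$\left(W{\left(-21,27 \right)} + I{\left(11 \right)}\right)^{2} = \left(27 \left(1 - 21\right) + \sqrt{-90 + 11}\right)^{2} = \left(27 \left(-20\right) + \sqrt{-79}\right)^{2} = \left(-540 + i \sqrt{79}\right)^{2}$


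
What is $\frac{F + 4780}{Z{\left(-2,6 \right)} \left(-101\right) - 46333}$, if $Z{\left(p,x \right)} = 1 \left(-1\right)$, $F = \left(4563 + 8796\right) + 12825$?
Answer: $- \frac{7741}{11558} \approx -0.66975$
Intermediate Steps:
$F = 26184$ ($F = 13359 + 12825 = 26184$)
$Z{\left(p,x \right)} = -1$
$\frac{F + 4780}{Z{\left(-2,6 \right)} \left(-101\right) - 46333} = \frac{26184 + 4780}{\left(-1\right) \left(-101\right) - 46333} = \frac{30964}{101 - 46333} = \frac{30964}{-46232} = 30964 \left(- \frac{1}{46232}\right) = - \frac{7741}{11558}$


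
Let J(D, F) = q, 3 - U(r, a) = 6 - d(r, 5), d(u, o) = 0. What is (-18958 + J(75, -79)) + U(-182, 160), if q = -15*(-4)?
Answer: -18901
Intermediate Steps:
U(r, a) = -3 (U(r, a) = 3 - (6 - 1*0) = 3 - (6 + 0) = 3 - 1*6 = 3 - 6 = -3)
q = 60
J(D, F) = 60
(-18958 + J(75, -79)) + U(-182, 160) = (-18958 + 60) - 3 = -18898 - 3 = -18901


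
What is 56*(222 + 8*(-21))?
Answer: 3024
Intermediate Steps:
56*(222 + 8*(-21)) = 56*(222 - 168) = 56*54 = 3024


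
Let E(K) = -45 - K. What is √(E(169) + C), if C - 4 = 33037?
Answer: √32827 ≈ 181.18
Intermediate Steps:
C = 33041 (C = 4 + 33037 = 33041)
√(E(169) + C) = √((-45 - 1*169) + 33041) = √((-45 - 169) + 33041) = √(-214 + 33041) = √32827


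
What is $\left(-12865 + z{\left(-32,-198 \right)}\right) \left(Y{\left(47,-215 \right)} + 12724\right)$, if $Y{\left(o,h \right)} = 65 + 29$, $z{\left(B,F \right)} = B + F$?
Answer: $-167851710$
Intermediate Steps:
$Y{\left(o,h \right)} = 94$
$\left(-12865 + z{\left(-32,-198 \right)}\right) \left(Y{\left(47,-215 \right)} + 12724\right) = \left(-12865 - 230\right) \left(94 + 12724\right) = \left(-12865 - 230\right) 12818 = \left(-13095\right) 12818 = -167851710$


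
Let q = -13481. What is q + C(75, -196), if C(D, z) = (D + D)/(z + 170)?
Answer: -175328/13 ≈ -13487.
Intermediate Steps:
C(D, z) = 2*D/(170 + z) (C(D, z) = (2*D)/(170 + z) = 2*D/(170 + z))
q + C(75, -196) = -13481 + 2*75/(170 - 196) = -13481 + 2*75/(-26) = -13481 + 2*75*(-1/26) = -13481 - 75/13 = -175328/13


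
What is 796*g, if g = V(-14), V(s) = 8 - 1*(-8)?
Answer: 12736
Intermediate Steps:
V(s) = 16 (V(s) = 8 + 8 = 16)
g = 16
796*g = 796*16 = 12736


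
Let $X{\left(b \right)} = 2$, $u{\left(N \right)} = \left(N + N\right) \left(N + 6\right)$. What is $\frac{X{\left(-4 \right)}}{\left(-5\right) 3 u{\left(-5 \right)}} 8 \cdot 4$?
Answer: $\frac{32}{75} \approx 0.42667$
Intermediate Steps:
$u{\left(N \right)} = 2 N \left(6 + N\right)$
$\frac{X{\left(-4 \right)}}{\left(-5\right) 3 u{\left(-5 \right)}} 8 \cdot 4 = \frac{2}{\left(-5\right) 3 \cdot 2 \left(-5\right) \left(6 - 5\right)} 8 \cdot 4 = \frac{2}{\left(-15\right) 2 \left(-5\right) 1} \cdot 8 \cdot 4 = \frac{2}{\left(-15\right) \left(-10\right)} 8 \cdot 4 = \frac{2}{150} \cdot 8 \cdot 4 = 2 \cdot \frac{1}{150} \cdot 8 \cdot 4 = \frac{1}{75} \cdot 8 \cdot 4 = \frac{8}{75} \cdot 4 = \frac{32}{75}$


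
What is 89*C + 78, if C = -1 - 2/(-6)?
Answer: 56/3 ≈ 18.667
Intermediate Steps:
C = -⅔ (C = -1 - 2*(-⅙) = -1 + ⅓ = -⅔ ≈ -0.66667)
89*C + 78 = 89*(-⅔) + 78 = -178/3 + 78 = 56/3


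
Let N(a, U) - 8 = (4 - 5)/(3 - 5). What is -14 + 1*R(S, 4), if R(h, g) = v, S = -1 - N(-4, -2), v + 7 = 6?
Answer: -15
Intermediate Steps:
N(a, U) = 17/2 (N(a, U) = 8 + (4 - 5)/(3 - 5) = 8 - 1/(-2) = 8 - 1*(-1/2) = 8 + 1/2 = 17/2)
v = -1 (v = -7 + 6 = -1)
S = -19/2 (S = -1 - 1*17/2 = -1 - 17/2 = -19/2 ≈ -9.5000)
R(h, g) = -1
-14 + 1*R(S, 4) = -14 + 1*(-1) = -14 - 1 = -15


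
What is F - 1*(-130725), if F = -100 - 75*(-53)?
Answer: 134600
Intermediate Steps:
F = 3875 (F = -100 + 3975 = 3875)
F - 1*(-130725) = 3875 - 1*(-130725) = 3875 + 130725 = 134600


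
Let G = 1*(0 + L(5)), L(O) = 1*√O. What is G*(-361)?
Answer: -361*√5 ≈ -807.22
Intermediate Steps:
L(O) = √O
G = √5 (G = 1*(0 + √5) = 1*√5 = √5 ≈ 2.2361)
G*(-361) = √5*(-361) = -361*√5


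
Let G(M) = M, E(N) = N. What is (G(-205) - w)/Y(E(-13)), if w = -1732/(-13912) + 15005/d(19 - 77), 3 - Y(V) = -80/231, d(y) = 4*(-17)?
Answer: 424419303/91408796 ≈ 4.6431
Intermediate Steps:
d(y) = -68
Y(V) = 773/231 (Y(V) = 3 - (-80)/231 = 3 - 1*(-80/231) = 3 + 80/231 = 773/231)
w = -26078973/118252 (w = -1732/(-13912) + 15005/(-68) = -1732*(-1/13912) + 15005*(-1/68) = 433/3478 - 15005/68 = -26078973/118252 ≈ -220.54)
(G(-205) - w)/Y(E(-13)) = (-205 - 1*(-26078973/118252))/(773/231) = (-205 + 26078973/118252)*(231/773) = (1837313/118252)*(231/773) = 424419303/91408796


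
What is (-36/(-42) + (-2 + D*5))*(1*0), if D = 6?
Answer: 0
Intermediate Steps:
(-36/(-42) + (-2 + D*5))*(1*0) = (-36/(-42) + (-2 + 6*5))*(1*0) = (-36*(-1/42) + (-2 + 30))*0 = (6/7 + 28)*0 = (202/7)*0 = 0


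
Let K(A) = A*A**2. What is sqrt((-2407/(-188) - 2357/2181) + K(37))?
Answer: sqrt(2129475788271345)/205014 ≈ 225.09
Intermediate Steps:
K(A) = A**3
sqrt((-2407/(-188) - 2357/2181) + K(37)) = sqrt((-2407/(-188) - 2357/2181) + 37**3) = sqrt((-2407*(-1/188) - 2357*1/2181) + 50653) = sqrt((2407/188 - 2357/2181) + 50653) = sqrt(4806551/410028 + 50653) = sqrt(20773954835/410028) = sqrt(2129475788271345)/205014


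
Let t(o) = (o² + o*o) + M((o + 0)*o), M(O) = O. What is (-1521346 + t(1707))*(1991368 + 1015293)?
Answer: 21708696758861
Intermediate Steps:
t(o) = 3*o² (t(o) = (o² + o*o) + (o + 0)*o = (o² + o²) + o*o = 2*o² + o² = 3*o²)
(-1521346 + t(1707))*(1991368 + 1015293) = (-1521346 + 3*1707²)*(1991368 + 1015293) = (-1521346 + 3*2913849)*3006661 = (-1521346 + 8741547)*3006661 = 7220201*3006661 = 21708696758861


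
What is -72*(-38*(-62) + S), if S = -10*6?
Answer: -165312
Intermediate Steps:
S = -60
-72*(-38*(-62) + S) = -72*(-38*(-62) - 60) = -72*(2356 - 60) = -72*2296 = -165312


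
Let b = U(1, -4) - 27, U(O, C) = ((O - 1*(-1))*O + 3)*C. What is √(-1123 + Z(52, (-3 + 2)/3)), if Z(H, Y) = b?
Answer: 3*I*√130 ≈ 34.205*I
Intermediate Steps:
U(O, C) = C*(3 + O*(1 + O)) (U(O, C) = ((O + 1)*O + 3)*C = ((1 + O)*O + 3)*C = (O*(1 + O) + 3)*C = (3 + O*(1 + O))*C = C*(3 + O*(1 + O)))
b = -47 (b = -4*(3 + 1 + 1²) - 27 = -4*(3 + 1 + 1) - 27 = -4*5 - 27 = -20 - 27 = -47)
Z(H, Y) = -47
√(-1123 + Z(52, (-3 + 2)/3)) = √(-1123 - 47) = √(-1170) = 3*I*√130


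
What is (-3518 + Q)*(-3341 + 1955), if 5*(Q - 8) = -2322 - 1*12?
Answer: 27559224/5 ≈ 5.5118e+6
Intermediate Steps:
Q = -2294/5 (Q = 8 + (-2322 - 1*12)/5 = 8 + (-2322 - 12)/5 = 8 + (1/5)*(-2334) = 8 - 2334/5 = -2294/5 ≈ -458.80)
(-3518 + Q)*(-3341 + 1955) = (-3518 - 2294/5)*(-3341 + 1955) = -19884/5*(-1386) = 27559224/5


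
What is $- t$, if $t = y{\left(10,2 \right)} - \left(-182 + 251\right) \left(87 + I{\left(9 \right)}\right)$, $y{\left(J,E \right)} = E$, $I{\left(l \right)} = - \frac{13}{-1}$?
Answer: $6898$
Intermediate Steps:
$I{\left(l \right)} = 13$ ($I{\left(l \right)} = \left(-13\right) \left(-1\right) = 13$)
$t = -6898$ ($t = 2 - \left(-182 + 251\right) \left(87 + 13\right) = 2 - 69 \cdot 100 = 2 - 6900 = -6898$)
$- t = \left(-1\right) \left(-6898\right) = 6898$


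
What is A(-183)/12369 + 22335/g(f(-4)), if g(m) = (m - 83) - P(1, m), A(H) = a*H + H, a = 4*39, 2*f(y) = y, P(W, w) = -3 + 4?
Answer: -92910827/354578 ≈ -262.03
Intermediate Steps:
P(W, w) = 1
f(y) = y/2
a = 156
A(H) = 157*H (A(H) = 156*H + H = 157*H)
g(m) = -84 + m (g(m) = (m - 83) - 1*1 = (-83 + m) - 1 = -84 + m)
A(-183)/12369 + 22335/g(f(-4)) = (157*(-183))/12369 + 22335/(-84 + (½)*(-4)) = -28731*1/12369 + 22335/(-84 - 2) = -9577/4123 + 22335/(-86) = -9577/4123 + 22335*(-1/86) = -9577/4123 - 22335/86 = -92910827/354578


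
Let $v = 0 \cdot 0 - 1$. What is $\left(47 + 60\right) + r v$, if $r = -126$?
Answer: $233$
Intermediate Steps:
$v = -1$ ($v = 0 - 1 = -1$)
$\left(47 + 60\right) + r v = \left(47 + 60\right) - -126 = 107 + 126 = 233$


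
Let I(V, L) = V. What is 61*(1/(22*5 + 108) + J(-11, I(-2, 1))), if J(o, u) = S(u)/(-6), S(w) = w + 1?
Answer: 3416/327 ≈ 10.446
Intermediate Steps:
S(w) = 1 + w
J(o, u) = -⅙ - u/6 (J(o, u) = (1 + u)/(-6) = (1 + u)*(-⅙) = -⅙ - u/6)
61*(1/(22*5 + 108) + J(-11, I(-2, 1))) = 61*(1/(22*5 + 108) + (-⅙ - ⅙*(-2))) = 61*(1/(110 + 108) + (-⅙ + ⅓)) = 61*(1/218 + ⅙) = 61*(56/327) = 3416/327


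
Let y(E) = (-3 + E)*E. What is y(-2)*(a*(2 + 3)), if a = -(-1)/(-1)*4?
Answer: -200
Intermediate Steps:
a = -4 (a = -(-1)*(-1)*4 = -1*1*4 = -1*4 = -4)
y(E) = E*(-3 + E)
y(-2)*(a*(2 + 3)) = (-2*(-3 - 2))*(-4*(2 + 3)) = (-2*(-5))*(-4*5) = 10*(-20) = -200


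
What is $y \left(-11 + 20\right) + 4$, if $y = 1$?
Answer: $13$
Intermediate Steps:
$y \left(-11 + 20\right) + 4 = 1 \left(-11 + 20\right) + 4 = 1 \cdot 9 + 4 = 9 + 4 = 13$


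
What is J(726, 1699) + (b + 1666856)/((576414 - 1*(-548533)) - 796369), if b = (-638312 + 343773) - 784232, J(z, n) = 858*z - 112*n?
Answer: 142150002445/328578 ≈ 4.3262e+5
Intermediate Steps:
J(z, n) = -112*n + 858*z
b = -1078771 (b = -294539 - 784232 = -1078771)
J(726, 1699) + (b + 1666856)/((576414 - 1*(-548533)) - 796369) = (-112*1699 + 858*726) + (-1078771 + 1666856)/((576414 - 1*(-548533)) - 796369) = (-190288 + 622908) + 588085/((576414 + 548533) - 796369) = 432620 + 588085/(1124947 - 796369) = 432620 + 588085/328578 = 142150002445/328578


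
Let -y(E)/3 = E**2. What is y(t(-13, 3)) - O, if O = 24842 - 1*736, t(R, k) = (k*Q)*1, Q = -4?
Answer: -24538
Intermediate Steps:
t(R, k) = -4*k (t(R, k) = (k*(-4))*1 = -4*k*1 = -4*k)
y(E) = -3*E**2
O = 24106 (O = 24842 - 736 = 24106)
y(t(-13, 3)) - O = -3*(-4*3)**2 - 1*24106 = -3*(-12)**2 - 24106 = -3*144 - 24106 = -432 - 24106 = -24538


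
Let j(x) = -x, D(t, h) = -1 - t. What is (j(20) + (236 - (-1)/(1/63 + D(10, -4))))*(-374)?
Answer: -27939483/346 ≈ -80750.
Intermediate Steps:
(j(20) + (236 - (-1)/(1/63 + D(10, -4))))*(-374) = (-1*20 + (236 - (-1)/(1/63 + (-1 - 1*10))))*(-374) = (-20 + (236 - (-1)/(1/63 + (-1 - 10))))*(-374) = (-20 + (236 - (-1)/(1/63 - 11)))*(-374) = (-20 + (236 - (-1)/(-692/63)))*(-374) = (-20 + (236 - (-1)*(-63)/692))*(-374) = (-20 + (236 - 1*63/692))*(-374) = (-20 + (236 - 63/692))*(-374) = (-20 + 163249/692)*(-374) = (149409/692)*(-374) = -27939483/346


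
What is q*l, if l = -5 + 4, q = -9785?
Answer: 9785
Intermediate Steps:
l = -1
q*l = -9785*(-1) = 9785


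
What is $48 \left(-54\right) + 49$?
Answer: $-2543$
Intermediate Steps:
$48 \left(-54\right) + 49 = -2592 + 49 = -2543$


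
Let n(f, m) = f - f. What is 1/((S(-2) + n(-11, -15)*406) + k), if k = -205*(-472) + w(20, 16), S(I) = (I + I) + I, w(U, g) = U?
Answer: 1/96774 ≈ 1.0333e-5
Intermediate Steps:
n(f, m) = 0
S(I) = 3*I (S(I) = 2*I + I = 3*I)
k = 96780 (k = -205*(-472) + 20 = 96760 + 20 = 96780)
1/((S(-2) + n(-11, -15)*406) + k) = 1/((3*(-2) + 0*406) + 96780) = 1/((-6 + 0) + 96780) = 1/(-6 + 96780) = 1/96774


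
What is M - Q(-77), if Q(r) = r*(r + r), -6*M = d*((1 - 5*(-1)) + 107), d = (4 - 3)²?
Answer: -71261/6 ≈ -11877.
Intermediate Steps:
d = 1 (d = 1² = 1)
M = -113/6 (M = -((1 - 5*(-1)) + 107)/6 = -((1 + 5) + 107)/6 = -(6 + 107)/6 = -113/6 ≈ -18.833)
Q(r) = 2*r² (Q(r) = r*(2*r) = 2*r²)
M - Q(-77) = -113/6 - 2*(-77)² = -113/6 - 2*5929 = -113/6 - 1*11858 = -113/6 - 11858 = -71261/6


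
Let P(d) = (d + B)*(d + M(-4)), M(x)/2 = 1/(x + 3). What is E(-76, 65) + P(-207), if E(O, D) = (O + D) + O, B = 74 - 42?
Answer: 36488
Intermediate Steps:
M(x) = 2/(3 + x) (M(x) = 2/(x + 3) = 2/(3 + x))
B = 32
E(O, D) = D + 2*O (E(O, D) = (D + O) + O = D + 2*O)
P(d) = (-2 + d)*(32 + d) (P(d) = (d + 32)*(d + 2/(3 - 4)) = (32 + d)*(d + 2/(-1)) = (32 + d)*(d + 2*(-1)) = (32 + d)*(d - 2) = (32 + d)*(-2 + d) = (-2 + d)*(32 + d))
E(-76, 65) + P(-207) = (65 + 2*(-76)) + (-64 + (-207)² + 30*(-207)) = (65 - 152) + (-64 + 42849 - 6210) = -87 + 36575 = 36488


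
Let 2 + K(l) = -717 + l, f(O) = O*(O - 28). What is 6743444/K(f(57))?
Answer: 3371722/467 ≈ 7220.0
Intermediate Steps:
f(O) = O*(-28 + O)
K(l) = -719 + l (K(l) = -2 + (-717 + l) = -719 + l)
6743444/K(f(57)) = 6743444/(-719 + 57*(-28 + 57)) = 6743444/(-719 + 57*29) = 6743444/(-719 + 1653) = 6743444/934 = 6743444*(1/934) = 3371722/467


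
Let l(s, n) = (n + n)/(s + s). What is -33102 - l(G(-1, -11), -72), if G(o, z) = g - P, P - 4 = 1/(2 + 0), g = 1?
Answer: -231858/7 ≈ -33123.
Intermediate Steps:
P = 9/2 (P = 4 + 1/(2 + 0) = 4 + 1/2 = 4 + ½ = 9/2 ≈ 4.5000)
G(o, z) = -7/2 (G(o, z) = 1 - 1*9/2 = 1 - 9/2 = -7/2)
l(s, n) = n/s (l(s, n) = (2*n)/((2*s)) = (2*n)*(1/(2*s)) = n/s)
-33102 - l(G(-1, -11), -72) = -33102 - (-72)/(-7/2) = -33102 - (-72)*(-2)/7 = -33102 - 1*144/7 = -33102 - 144/7 = -231858/7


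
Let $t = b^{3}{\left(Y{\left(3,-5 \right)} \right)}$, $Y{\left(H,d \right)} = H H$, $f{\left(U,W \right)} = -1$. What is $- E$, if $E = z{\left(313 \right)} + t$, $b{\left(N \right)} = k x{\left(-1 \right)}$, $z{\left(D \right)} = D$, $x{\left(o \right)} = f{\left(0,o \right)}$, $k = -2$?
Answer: $-321$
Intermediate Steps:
$Y{\left(H,d \right)} = H^{2}$
$x{\left(o \right)} = -1$
$b{\left(N \right)} = 2$ ($b{\left(N \right)} = \left(-2\right) \left(-1\right) = 2$)
$t = 8$ ($t = 2^{3} = 8$)
$E = 321$ ($E = 313 + 8 = 321$)
$- E = \left(-1\right) 321 = -321$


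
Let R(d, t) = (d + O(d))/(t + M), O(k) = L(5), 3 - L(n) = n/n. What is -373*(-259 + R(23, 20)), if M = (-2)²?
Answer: 2309243/24 ≈ 96219.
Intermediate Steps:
L(n) = 2 (L(n) = 3 - n/n = 3 - 1*1 = 3 - 1 = 2)
O(k) = 2
M = 4
R(d, t) = (2 + d)/(4 + t) (R(d, t) = (d + 2)/(t + 4) = (2 + d)/(4 + t))
-373*(-259 + R(23, 20)) = -373*(-259 + (2 + 23)/(4 + 20)) = -373*(-259 + 25/24) = -373*(-6191/24) = 2309243/24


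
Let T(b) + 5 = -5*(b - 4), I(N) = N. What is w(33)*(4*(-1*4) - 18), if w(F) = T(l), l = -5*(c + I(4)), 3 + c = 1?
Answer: -2210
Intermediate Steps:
c = -2 (c = -3 + 1 = -2)
l = -10 (l = -5*(-2 + 4) = -5*2 = -10)
T(b) = 15 - 5*b (T(b) = -5 - 5*(b - 4) = -5 - 5*(-4 + b) = -5 + (20 - 5*b) = 15 - 5*b)
w(F) = 65 (w(F) = 15 - 5*(-10) = 15 + 50 = 65)
w(33)*(4*(-1*4) - 18) = 65*(4*(-1*4) - 18) = 65*(4*(-4) - 18) = 65*(-16 - 18) = 65*(-34) = -2210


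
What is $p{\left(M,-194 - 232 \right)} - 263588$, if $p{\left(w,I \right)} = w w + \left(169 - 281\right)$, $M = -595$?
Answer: $90325$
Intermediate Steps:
$p{\left(w,I \right)} = -112 + w^{2}$ ($p{\left(w,I \right)} = w^{2} - 112 = -112 + w^{2}$)
$p{\left(M,-194 - 232 \right)} - 263588 = \left(-112 + \left(-595\right)^{2}\right) - 263588 = \left(-112 + 354025\right) - 263588 = 353913 - 263588 = 90325$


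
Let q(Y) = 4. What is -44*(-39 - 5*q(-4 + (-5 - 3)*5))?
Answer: 2596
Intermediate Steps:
-44*(-39 - 5*q(-4 + (-5 - 3)*5)) = -44*(-39 - 5*4) = -44*(-39 - 20) = -44*(-59) = 2596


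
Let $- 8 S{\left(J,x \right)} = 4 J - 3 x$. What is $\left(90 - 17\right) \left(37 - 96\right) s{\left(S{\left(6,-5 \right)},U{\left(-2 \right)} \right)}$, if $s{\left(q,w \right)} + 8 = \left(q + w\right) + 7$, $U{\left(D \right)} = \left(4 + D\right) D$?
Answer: $\frac{340253}{8} \approx 42532.0$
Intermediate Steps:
$S{\left(J,x \right)} = - \frac{J}{2} + \frac{3 x}{8}$ ($S{\left(J,x \right)} = - \frac{4 J - 3 x}{8} = - \frac{- 3 x + 4 J}{8} = - \frac{J}{2} + \frac{3 x}{8}$)
$U{\left(D \right)} = D \left(4 + D\right)$
$s{\left(q,w \right)} = -1 + q + w$ ($s{\left(q,w \right)} = -8 + \left(\left(q + w\right) + 7\right) = -8 + \left(7 + q + w\right) = -1 + q + w$)
$\left(90 - 17\right) \left(37 - 96\right) s{\left(S{\left(6,-5 \right)},U{\left(-2 \right)} \right)} = \left(90 - 17\right) \left(37 - 96\right) \left(-1 + \left(\left(- \frac{1}{2}\right) 6 + \frac{3}{8} \left(-5\right)\right) - 2 \left(4 - 2\right)\right) = 73 \left(-59\right) \left(-1 - \frac{39}{8} - 4\right) = - 4307 \left(-1 - \frac{39}{8} - 4\right) = \left(-4307\right) \left(- \frac{79}{8}\right) = \frac{340253}{8}$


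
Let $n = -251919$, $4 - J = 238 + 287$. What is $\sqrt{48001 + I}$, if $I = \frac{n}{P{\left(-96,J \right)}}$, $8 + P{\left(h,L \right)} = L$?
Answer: $\frac{4 \sqrt{1602778}}{23} \approx 220.18$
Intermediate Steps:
$J = -521$ ($J = 4 - \left(238 + 287\right) = 4 - 525 = -521$)
$P{\left(h,L \right)} = -8 + L$
$I = \frac{10953}{23}$ ($I = - \frac{251919}{-8 - 521} = - \frac{251919}{-529} = \left(-251919\right) \left(- \frac{1}{529}\right) = \frac{10953}{23} \approx 476.22$)
$\sqrt{48001 + I} = \sqrt{48001 + \frac{10953}{23}} = \sqrt{\frac{1114976}{23}} = \frac{4 \sqrt{1602778}}{23}$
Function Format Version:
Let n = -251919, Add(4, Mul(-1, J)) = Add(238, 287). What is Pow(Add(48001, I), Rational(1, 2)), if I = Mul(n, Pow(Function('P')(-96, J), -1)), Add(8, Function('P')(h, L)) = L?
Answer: Mul(Rational(4, 23), Pow(1602778, Rational(1, 2))) ≈ 220.18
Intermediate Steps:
J = -521 (J = Add(4, Mul(-1, Add(238, 287))) = Add(4, Mul(-1, 525)) = Add(4, -525) = -521)
Function('P')(h, L) = Add(-8, L)
I = Rational(10953, 23) (I = Mul(-251919, Pow(Add(-8, -521), -1)) = Mul(-251919, Pow(-529, -1)) = Mul(-251919, Rational(-1, 529)) = Rational(10953, 23) ≈ 476.22)
Pow(Add(48001, I), Rational(1, 2)) = Pow(Add(48001, Rational(10953, 23)), Rational(1, 2)) = Pow(Rational(1114976, 23), Rational(1, 2)) = Mul(Rational(4, 23), Pow(1602778, Rational(1, 2)))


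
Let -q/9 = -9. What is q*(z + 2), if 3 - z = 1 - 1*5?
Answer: 729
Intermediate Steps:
q = 81 (q = -9*(-9) = 81)
z = 7 (z = 3 - (1 - 1*5) = 3 - (1 - 5) = 3 - 1*(-4) = 3 + 4 = 7)
q*(z + 2) = 81*(7 + 2) = 81*9 = 729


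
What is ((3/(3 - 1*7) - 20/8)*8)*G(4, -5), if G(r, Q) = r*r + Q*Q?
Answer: -1066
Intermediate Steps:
G(r, Q) = Q² + r² (G(r, Q) = r² + Q² = Q² + r²)
((3/(3 - 1*7) - 20/8)*8)*G(4, -5) = ((3/(3 - 1*7) - 20/8)*8)*((-5)² + 4²) = ((3/(3 - 7) - 20*⅛)*8)*(25 + 16) = ((3/(-4) - 5/2)*8)*41 = ((3*(-¼) - 5/2)*8)*41 = ((-¾ - 5/2)*8)*41 = -13/4*8*41 = -26*41 = -1066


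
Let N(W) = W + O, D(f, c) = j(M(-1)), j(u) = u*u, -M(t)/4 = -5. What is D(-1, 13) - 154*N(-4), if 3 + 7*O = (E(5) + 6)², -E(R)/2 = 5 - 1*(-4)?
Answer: -2086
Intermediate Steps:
M(t) = 20 (M(t) = -4*(-5) = 20)
j(u) = u²
D(f, c) = 400 (D(f, c) = 20² = 400)
E(R) = -18 (E(R) = -2*(5 - 1*(-4)) = -2*(5 + 4) = -2*9 = -18)
O = 141/7 (O = -3/7 + (-18 + 6)²/7 = -3/7 + (⅐)*(-12)² = -3/7 + (⅐)*144 = -3/7 + 144/7 = 141/7 ≈ 20.143)
N(W) = 141/7 + W (N(W) = W + 141/7 = 141/7 + W)
D(-1, 13) - 154*N(-4) = 400 - 154*(141/7 - 4) = 400 - 154*113/7 = 400 - 2486 = -2086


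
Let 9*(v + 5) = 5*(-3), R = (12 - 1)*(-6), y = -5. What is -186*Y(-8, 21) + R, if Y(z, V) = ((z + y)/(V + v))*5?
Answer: 33432/43 ≈ 777.49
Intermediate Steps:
R = -66 (R = 11*(-6) = -66)
v = -20/3 (v = -5 + (5*(-3))/9 = -5 + (⅑)*(-15) = -5 - 5/3 = -20/3 ≈ -6.6667)
Y(z, V) = 5*(-5 + z)/(-20/3 + V) (Y(z, V) = ((z - 5)/(V - 20/3))*5 = ((-5 + z)/(-20/3 + V))*5 = 5*(-5 + z)/(-20/3 + V))
-186*Y(-8, 21) + R = -2790*(-5 - 8)/(-20 + 3*21) - 66 = -2790*(-13)/(-20 + 63) - 66 = -2790*(-13)/43 - 66 = -186*(-195/43) - 66 = 36270/43 - 66 = 33432/43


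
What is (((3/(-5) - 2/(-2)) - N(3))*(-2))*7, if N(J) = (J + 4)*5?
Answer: 2422/5 ≈ 484.40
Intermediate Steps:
N(J) = 20 + 5*J (N(J) = (4 + J)*5 = 20 + 5*J)
(((3/(-5) - 2/(-2)) - N(3))*(-2))*7 = (((3/(-5) - 2/(-2)) - (20 + 5*3))*(-2))*7 = (((3*(-⅕) - 2*(-½)) - (20 + 15))*(-2))*7 = (((-⅗ + 1) - 1*35)*(-2))*7 = ((⅖ - 35)*(-2))*7 = -173/5*(-2)*7 = (346/5)*7 = 2422/5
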